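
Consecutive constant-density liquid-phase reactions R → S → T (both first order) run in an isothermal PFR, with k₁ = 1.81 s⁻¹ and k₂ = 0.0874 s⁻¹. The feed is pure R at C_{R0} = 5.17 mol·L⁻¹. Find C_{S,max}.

At the optimum, C_{S,max}/C_{R0} = (k₁/k₂)^[k₂/(k₂−k₁)].
= (1.81/0.0874)^(0.0874/(0.0874−1.81)) = (20.71)^(-0.05074) = 0.8575.
C_{S,max} = 0.8575×5.17 = 4.43 mol·L⁻¹.

4.43 mol·L⁻¹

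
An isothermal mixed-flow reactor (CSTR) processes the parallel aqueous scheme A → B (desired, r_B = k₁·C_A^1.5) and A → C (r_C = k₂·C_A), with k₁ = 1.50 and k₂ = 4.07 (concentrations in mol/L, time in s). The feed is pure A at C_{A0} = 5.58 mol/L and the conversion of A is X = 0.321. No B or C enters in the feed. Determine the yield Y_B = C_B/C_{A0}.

Exit C_A = C_{A0}(1−X) = 5.58×0.679 = 3.789 mol/L.
A CSTR operates uniformly at the exit composition, giving r_B = 11.06 and r_C = 15.42 (each k·C_A^n at C_A = 3.789).
Fraction of consumed A going to B: r_B/(r_B+r_C) = 0.4177.
C_B = 0.4177·C_{A0}·X = 0.4177×5.58×0.321 = 0.748 mol/L; Y_B = C_B/C_{A0} = 0.134.

0.134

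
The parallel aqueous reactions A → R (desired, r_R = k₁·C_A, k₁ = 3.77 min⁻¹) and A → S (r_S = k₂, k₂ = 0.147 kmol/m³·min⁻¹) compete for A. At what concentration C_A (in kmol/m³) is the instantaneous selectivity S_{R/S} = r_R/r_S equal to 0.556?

0.0217 kmol/m³

S_{R/S} = (k₁/k₂)·C_A ⇒ C_A = S·k₂/k₁.
= 0.556×0.147/3.77 = 0.0217 kmol/m³.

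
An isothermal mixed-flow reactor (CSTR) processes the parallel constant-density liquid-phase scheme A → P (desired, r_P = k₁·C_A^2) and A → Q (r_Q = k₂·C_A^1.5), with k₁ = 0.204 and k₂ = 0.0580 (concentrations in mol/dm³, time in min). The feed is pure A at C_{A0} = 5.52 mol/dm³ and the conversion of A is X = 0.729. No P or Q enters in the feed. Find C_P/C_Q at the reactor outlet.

Exit C_A = C_{A0}(1−X) = 5.52×0.271 = 1.496 mol/dm³.
Rates in a CSTR are evaluated at the outlet concentration: r_P = 0.204×1.496^2 = 0.4565, r_Q = 0.0580×1.496^1.5 = 0.1061.
Overall selectivity = C_P/C_Q = r_Pτ/(r_Qτ) = r_P/r_Q = 4.30.

4.30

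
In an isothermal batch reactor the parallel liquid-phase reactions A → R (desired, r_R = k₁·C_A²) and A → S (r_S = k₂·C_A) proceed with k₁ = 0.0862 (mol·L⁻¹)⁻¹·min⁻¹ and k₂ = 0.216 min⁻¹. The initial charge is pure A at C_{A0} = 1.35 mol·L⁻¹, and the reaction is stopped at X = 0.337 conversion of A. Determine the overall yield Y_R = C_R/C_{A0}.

C_A = C_{A0}(1−X) = 0.8951 mol·L⁻¹.
Along a PFR/batch, dC_S/dC_A = −r_S/(r_R+r_S) = −k₂/(k₂+k₁·C_A).
Integrating from C_{A0} to C_A: C_S = (0.216/0.0862)·ln[(0.216+0.0862·1.35)/(0.216+0.0862·0.895)] = 2.506·ln(0.3324/0.2932) = 0.3146 mol·L⁻¹.
Then C_R = (C_{A0}−C_A) − C_S = 0.4549 − 0.3146 = 0.1403 mol·L⁻¹.
Y_R = C_R/C_{A0} = 0.1403/1.35 = 0.104.

0.104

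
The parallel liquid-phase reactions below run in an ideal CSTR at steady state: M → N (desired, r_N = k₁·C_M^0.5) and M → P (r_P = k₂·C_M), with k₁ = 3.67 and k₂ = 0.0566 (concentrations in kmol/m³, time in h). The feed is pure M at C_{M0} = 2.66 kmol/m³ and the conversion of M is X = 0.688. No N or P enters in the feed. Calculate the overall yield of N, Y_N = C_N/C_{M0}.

0.678

Exit C_M = C_{M0}(1−X) = 2.66×0.312 = 0.8299 kmol/m³.
A CSTR operates uniformly at the exit composition, giving r_N = 3.343 and r_P = 0.04697 (each k·C_M^n at C_M = 0.8299).
Fraction of consumed M going to N: r_N/(r_N+r_P) = 0.9861.
C_N = 0.9861·C_{M0}·X = 0.9861×2.66×0.688 = 1.80 kmol/m³; Y_N = C_N/C_{M0} = 0.678.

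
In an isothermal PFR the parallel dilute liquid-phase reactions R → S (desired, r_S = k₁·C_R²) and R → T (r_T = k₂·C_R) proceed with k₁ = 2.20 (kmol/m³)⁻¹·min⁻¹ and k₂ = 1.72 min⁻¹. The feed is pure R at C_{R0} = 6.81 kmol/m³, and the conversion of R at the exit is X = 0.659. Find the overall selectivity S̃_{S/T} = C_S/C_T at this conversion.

C_R = C_{R0}(1−X) = 2.322 kmol/m³.
Along a PFR/batch, dC_T/dC_R = −r_T/(r_S+r_T) = −k₂/(k₂+k₁·C_R).
Integrating from C_{R0} to C_R: C_T = (1.72/2.20)·ln[(1.72+2.20·6.81)/(1.72+2.20·2.32)] = 0.7818·ln(16.70/6.829) = 0.6992 kmol/m³.
Then C_S = (C_{R0}−C_R) − C_T = 4.488 − 0.6992 = 3.789 kmol/m³.
S̃_{S/T} = C_S/C_T = 3.789/0.6992 = 5.42.

5.42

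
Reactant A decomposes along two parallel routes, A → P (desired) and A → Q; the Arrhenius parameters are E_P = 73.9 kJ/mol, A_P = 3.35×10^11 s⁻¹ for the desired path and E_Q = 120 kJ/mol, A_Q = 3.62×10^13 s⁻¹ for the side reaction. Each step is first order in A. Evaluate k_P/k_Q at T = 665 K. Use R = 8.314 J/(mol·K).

38.7

Since both paths have the same order in A, the concentration cancels and S_{P/Q} = k_P/k_Q = (A_P/A_Q)·exp[(E_Q−E_P)/(RT)].
(E_Q−E_P)/(RT) = (120−73.9)×10³/(8.314×665) = 46100/5529 = 8.338.
k_P/k_Q = (3.35×10^11/3.62×10^13)·exp(8.338) = 0.009254 × 4180 = 38.7.
Since E_P < E_Q, lowering the temperature improves selectivity toward P.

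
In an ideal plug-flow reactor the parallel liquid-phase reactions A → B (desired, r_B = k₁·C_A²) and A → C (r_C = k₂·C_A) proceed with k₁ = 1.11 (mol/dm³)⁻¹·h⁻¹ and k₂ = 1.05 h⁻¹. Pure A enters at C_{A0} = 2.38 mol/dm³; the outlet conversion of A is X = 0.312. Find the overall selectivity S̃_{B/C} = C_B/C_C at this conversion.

C_A = C_{A0}(1−X) = 1.637 mol/dm³.
Along a PFR/batch, dC_C/dC_A = −r_C/(r_B+r_C) = −k₂/(k₂+k₁·C_A).
Integrating from C_{A0} to C_A: C_C = (1.05/1.11)·ln[(1.05+1.11·2.38)/(1.05+1.11·1.64)] = 0.9459·ln(3.692/2.868) = 0.2390 mol/dm³.
Then C_B = (C_{A0}−C_A) − C_C = 0.7426 − 0.2390 = 0.5036 mol/dm³.
S̃_{B/C} = C_B/C_C = 0.5036/0.2390 = 2.11.

2.11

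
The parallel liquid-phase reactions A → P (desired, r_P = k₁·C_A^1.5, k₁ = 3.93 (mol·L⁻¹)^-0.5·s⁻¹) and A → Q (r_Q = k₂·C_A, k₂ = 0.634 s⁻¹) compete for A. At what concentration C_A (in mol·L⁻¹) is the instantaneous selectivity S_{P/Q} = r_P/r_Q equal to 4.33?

0.488 mol·L⁻¹

S_{P/Q} = (k₁/k₂)·C_A^0.5 ⇒ C_A = (S·k₂/k₁)^(2).
= (4.33×0.634/3.93)^(2) = (0.6985)^(2) = 0.488 mol·L⁻¹.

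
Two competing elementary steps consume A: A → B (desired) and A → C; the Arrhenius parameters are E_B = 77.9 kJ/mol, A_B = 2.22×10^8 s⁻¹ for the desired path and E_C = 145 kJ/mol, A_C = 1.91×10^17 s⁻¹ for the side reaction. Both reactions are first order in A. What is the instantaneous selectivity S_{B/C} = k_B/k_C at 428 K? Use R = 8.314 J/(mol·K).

0.180

Since both paths have the same order in A, the concentration cancels and S_{B/C} = k_B/k_C = (A_B/A_C)·exp[(E_C−E_B)/(RT)].
(E_C−E_B)/(RT) = (145−77.9)×10³/(8.314×428) = 67100/3558 = 18.86.
k_B/k_C = (2.22×10^8/1.91×10^17)·exp(18.86) = 1.162×10^-9 × 1.547×10^8 = 0.180.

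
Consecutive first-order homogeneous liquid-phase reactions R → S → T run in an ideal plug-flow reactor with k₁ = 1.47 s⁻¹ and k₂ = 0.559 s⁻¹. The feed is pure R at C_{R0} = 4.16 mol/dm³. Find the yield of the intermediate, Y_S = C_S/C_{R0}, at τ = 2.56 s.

0.348

The intermediate concentration in a first-order A→B→C sequence is C_S = k₁C_{R0}(e^(−k₁τ) − e^(−k₂τ))/(k₂−k₁).
e^(−k₁τ) = e^(−1.47×2.56) = e^(−3.763) = 0.02321; e^(−k₂τ) = e^(−1.431) = 0.2391.
C_S = 1.47×4.16/(0.559−1.47) × (0.02321−0.2391) = (-6.713)×(-0.2159) = 1.449 mol/dm³.
Y_S = C_S/C_{R0} = 1.449/4.16 = 0.348.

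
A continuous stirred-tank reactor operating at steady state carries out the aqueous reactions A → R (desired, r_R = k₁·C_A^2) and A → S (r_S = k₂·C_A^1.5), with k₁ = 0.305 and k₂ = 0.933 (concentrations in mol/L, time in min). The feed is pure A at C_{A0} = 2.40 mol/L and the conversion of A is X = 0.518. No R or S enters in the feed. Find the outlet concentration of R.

0.323 mol/L

Exit C_A = C_{A0}(1−X) = 2.40×0.482 = 1.157 mol/L.
In a CSTR the entire volume is at exit conditions, so r_R = 0.305×1.157^2 = 0.4081 and r_S = 0.933×1.157^1.5 = 1.161.
Fraction of consumed A going to R: r_R/(r_R+r_S) = 0.2601.
C_R = 0.2601·C_{A0}·X = 0.2601×2.40×0.518 = 0.323 mol/L.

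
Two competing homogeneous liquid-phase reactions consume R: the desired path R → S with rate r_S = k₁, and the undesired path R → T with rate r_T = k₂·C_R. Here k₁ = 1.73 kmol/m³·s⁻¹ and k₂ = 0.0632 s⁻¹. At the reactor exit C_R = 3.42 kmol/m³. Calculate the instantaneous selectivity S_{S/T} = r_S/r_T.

8.00

S_{S/T} = r_S/r_T = (k₁)/(k₂·C_R) = (k₁/k₂)·C_R⁻¹.
= (1.73) / (0.0632×3.420) = 1.730/0.2161 = 8.00.
The undesired path is higher order in R, so low C_R (CSTR or dilute feed) favours S.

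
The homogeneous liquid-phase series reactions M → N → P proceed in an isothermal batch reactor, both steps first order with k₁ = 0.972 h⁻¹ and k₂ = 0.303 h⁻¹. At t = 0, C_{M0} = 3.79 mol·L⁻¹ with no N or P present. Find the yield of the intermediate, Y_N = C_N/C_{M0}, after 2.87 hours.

For first-order series with pure M initially, C_N(t) = k₁C_{M0}/(k₂−k₁)·(e^(−k₁t) − e^(−k₂t)).
e^(−k₁t) = e^(−0.972×2.87) = e^(−2.790) = 0.06144; e^(−k₂t) = e^(−0.8696) = 0.4191.
C_N = 0.972×3.79/(0.303−0.972) × (0.06144−0.4191) = (-5.507)×(-0.3577) = 1.970 mol·L⁻¹.
Y_N = C_N/C_{M0} = 1.970/3.79 = 0.520.

0.520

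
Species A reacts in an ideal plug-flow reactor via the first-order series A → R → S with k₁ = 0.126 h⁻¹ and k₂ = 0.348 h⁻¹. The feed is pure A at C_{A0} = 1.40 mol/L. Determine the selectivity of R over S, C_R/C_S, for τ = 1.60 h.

3.16

The intermediate concentration in a first-order A→B→C sequence is C_R = k₁C_{A0}(e^(−k₁τ) − e^(−k₂τ))/(k₂−k₁).
e^(−k₁τ) = e^(−0.126×1.60) = e^(−0.2016) = 0.8174; e^(−k₂τ) = e^(−0.5568) = 0.5730.
C_R = 0.126×1.40/(0.348−0.126) × (0.8174−0.5730) = 0.7946×0.2444 = 0.1942 mol/L.
C_A = C_{A0}e^(−k₁τ) = 1.144 mol/L, so C_S = C_{A0}−C_A−C_R = 0.06142 mol/L; C_R/C_S = 3.16.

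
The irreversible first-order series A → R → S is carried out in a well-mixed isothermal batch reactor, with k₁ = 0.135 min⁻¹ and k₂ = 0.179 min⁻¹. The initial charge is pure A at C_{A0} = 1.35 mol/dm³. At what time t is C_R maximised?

Setting dC_R/dt = 0 gives t_opt = ln(k₂/k₁)/(k₂−k₁).
= ln(0.179/0.135)/(0.179−0.135) = ln(1.326)/0.04400 = 0.2821/0.04400 = 6.41 min.

6.41 min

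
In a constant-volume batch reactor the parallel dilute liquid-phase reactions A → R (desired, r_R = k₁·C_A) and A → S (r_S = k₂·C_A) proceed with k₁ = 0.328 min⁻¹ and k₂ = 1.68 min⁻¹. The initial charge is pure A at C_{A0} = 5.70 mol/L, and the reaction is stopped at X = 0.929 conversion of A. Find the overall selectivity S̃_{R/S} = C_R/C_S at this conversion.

C_A = C_{A0}(1−X) = 0.4047 mol/L.
Both paths are first order in A, so the instantaneous fraction to R is constant: dC_R/d(−C_A) = k₁/(k₁+k₂) = 0.1633.
C_R = 0.1633·(C_{A0}−C_A) = 0.1633×5.295 = 0.865 mol/L.
C_S = (C_{A0}−C_A)−C_R = 4.430 mol/L; S̃_{R/S} = 0.8650/4.430 = 0.195.

0.195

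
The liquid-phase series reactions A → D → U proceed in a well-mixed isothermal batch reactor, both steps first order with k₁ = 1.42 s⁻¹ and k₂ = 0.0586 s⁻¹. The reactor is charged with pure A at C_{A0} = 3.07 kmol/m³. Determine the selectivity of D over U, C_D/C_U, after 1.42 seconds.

The intermediate concentration in a first-order A→B→C sequence is C_D = k₁C_{A0}(e^(−k₁t) − e^(−k₂t))/(k₂−k₁).
e^(−k₁t) = e^(−1.42×1.42) = e^(−2.016) = 0.1331; e^(−k₂t) = e^(−0.08321) = 0.9202.
C_D = 1.42×3.07/(0.0586−1.42) × (0.1331−0.9202) = (-3.202)×(-0.7870) = 2.520 kmol/m³.
C_A = C_{A0}e^(−k₁t) = 0.4087 kmol/m³, so C_U = C_{A0}−C_A−C_D = 0.1411 kmol/m³; C_D/C_U = 17.9.

17.9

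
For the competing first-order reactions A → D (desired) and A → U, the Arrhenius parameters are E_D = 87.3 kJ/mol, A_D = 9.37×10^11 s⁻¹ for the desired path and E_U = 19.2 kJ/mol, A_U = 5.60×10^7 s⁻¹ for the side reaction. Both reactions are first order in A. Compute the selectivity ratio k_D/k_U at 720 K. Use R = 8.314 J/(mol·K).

0.192

k_D/k_U = (A_D/A_U)·exp[−(E_D−E_U)/(RT)] = (A_D/A_U)·exp[(E_U−E_D)/(RT)].
(E_U−E_D)/(RT) = (19.2−87.3)×10³/(8.314×720) = -68100/5986 = -11.38.
k_D/k_U = (9.37×10^11/5.60×10^7)·exp(-11.38) = 16732 × 1.146×10^-5 = 0.192.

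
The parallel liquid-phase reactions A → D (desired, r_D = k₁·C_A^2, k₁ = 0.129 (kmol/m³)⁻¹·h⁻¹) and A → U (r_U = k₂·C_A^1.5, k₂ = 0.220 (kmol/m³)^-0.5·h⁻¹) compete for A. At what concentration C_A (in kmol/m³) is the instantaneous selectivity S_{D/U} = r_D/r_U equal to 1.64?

7.82 kmol/m³

S_{D/U} = (k₁/k₂)·C_A^0.5 ⇒ C_A = (S·k₂/k₁)^(2).
= (1.64×0.220/0.129)^(2) = (2.797)^(2) = 7.82 kmol/m³.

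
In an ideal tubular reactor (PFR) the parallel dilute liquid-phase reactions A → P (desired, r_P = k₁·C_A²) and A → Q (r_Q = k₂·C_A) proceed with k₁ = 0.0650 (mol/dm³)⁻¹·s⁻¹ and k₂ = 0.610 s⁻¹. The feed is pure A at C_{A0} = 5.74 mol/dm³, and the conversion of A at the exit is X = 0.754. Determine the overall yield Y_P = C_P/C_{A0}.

0.203

C_A = C_{A0}(1−X) = 1.412 mol/dm³.
Along a PFR/batch, dC_Q/dC_A = −r_Q/(r_P+r_Q) = −k₂/(k₂+k₁·C_A).
Integrating from C_{A0} to C_A: C_Q = (0.610/0.0650)·ln[(0.610+0.0650·5.74)/(0.610+0.0650·1.41)] = 9.385·ln(0.9831/0.7018) = 3.163 mol/dm³.
Then C_P = (C_{A0}−C_A) − C_Q = 4.328 − 3.163 = 1.165 mol/dm³.
Y_P = C_P/C_{A0} = 1.165/5.74 = 0.203.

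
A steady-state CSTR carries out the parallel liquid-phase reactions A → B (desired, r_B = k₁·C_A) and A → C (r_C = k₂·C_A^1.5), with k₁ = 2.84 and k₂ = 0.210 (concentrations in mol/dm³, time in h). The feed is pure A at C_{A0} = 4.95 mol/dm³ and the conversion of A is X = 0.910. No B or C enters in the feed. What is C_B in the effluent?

4.29 mol/dm³

Exit C_A = C_{A0}(1−X) = 4.95×0.0900 = 0.4455 mol/dm³.
Rates in a CSTR are evaluated at the outlet concentration: r_B = 2.84×0.4455 = 1.265, r_C = 0.210×0.4455^1.5 = 0.06244.
Fraction of consumed A going to B: r_B/(r_B+r_C) = 0.9530.
C_B = 0.9530·C_{A0}·X = 0.9530×4.95×0.910 = 4.29 mol/dm³.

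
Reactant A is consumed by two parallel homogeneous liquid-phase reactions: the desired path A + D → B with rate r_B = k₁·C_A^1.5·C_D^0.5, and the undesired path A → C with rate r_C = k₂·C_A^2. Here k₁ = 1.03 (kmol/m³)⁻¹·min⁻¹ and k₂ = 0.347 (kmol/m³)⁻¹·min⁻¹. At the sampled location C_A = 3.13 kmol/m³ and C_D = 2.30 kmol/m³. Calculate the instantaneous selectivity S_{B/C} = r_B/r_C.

S_{B/C} = r_B/r_C = (k₁·C_A^1.5·C_D^0.5)/(k₂·C_A^2) = (k₁/k₂)·C_A^-0.5·C_D^0.5.
= (1.03×3.130^1.5×2.300^0.5) / (0.347×3.130^2) = 8.650/3.400 = 2.54.
The undesired path is higher order in A, so low C_A (CSTR or dilute feed) favours B.

2.54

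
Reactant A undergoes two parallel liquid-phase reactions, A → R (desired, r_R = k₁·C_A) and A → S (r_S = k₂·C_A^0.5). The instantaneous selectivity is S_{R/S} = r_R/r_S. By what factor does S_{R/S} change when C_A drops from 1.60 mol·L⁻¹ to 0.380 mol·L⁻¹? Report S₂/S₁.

0.487

S_{R/S} = (k₁/k₂)·C_A^0.5, so S₂/S₁ = (C_{A,2}/C_{A,1})^0.5.
= (0.380/1.60)^0.5 = (0.2375)^0.5 = 0.487.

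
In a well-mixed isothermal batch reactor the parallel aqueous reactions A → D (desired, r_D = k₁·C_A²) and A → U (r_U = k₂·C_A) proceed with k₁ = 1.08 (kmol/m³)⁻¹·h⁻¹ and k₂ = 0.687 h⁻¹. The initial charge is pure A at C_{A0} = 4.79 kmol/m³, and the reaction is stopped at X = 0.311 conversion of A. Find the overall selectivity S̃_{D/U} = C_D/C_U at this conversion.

6.30

C_A = C_{A0}(1−X) = 3.300 kmol/m³.
Along a PFR/batch, dC_U/dC_A = −r_U/(r_D+r_U) = −k₂/(k₂+k₁·C_A).
Integrating from C_{A0} to C_A: C_U = (0.687/1.08)·ln[(0.687+1.08·4.79)/(0.687+1.08·3.30)] = 0.6361·ln(5.860/4.251) = 0.2042 kmol/m³.
Then C_D = (C_{A0}−C_A) − C_U = 1.490 − 0.2042 = 1.286 kmol/m³.
S̃_{D/U} = C_D/C_U = 1.286/0.2042 = 6.30.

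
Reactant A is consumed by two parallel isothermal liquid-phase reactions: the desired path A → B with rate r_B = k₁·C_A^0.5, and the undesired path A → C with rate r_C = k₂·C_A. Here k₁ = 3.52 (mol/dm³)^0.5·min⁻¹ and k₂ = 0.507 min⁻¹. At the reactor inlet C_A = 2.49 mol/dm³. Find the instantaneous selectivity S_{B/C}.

S_{B/C} = r_B/r_C = (k₁·C_A^0.5)/(k₂·C_A) = (k₁/k₂)·C_A^-0.5.
= (3.52×2.490^0.5) / (0.507×2.490) = 5.554/1.262 = 4.40.
The undesired path is higher order in A, so low C_A (CSTR or dilute feed) favours B.

4.40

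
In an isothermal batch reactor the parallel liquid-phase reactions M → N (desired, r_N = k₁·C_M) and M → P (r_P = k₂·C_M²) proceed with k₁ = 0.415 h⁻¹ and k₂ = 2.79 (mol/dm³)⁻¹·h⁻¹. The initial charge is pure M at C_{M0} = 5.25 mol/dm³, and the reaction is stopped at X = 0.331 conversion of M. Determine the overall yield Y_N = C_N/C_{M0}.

0.0110

C_M = C_{M0}(1−X) = 3.512 mol/dm³.
Along a PFR/batch, dC_N/dC_M = −r_N/(r_N+r_P) = −k₁/(k₁+k₂·C_M).
Integrating from C_{M0} to C_M: C_N = (0.415/2.79)·ln[(0.415+2.79·5.25)/(0.415+2.79·3.51)] = 0.1487·ln(15.06/10.21) = 0.05778 mol/dm³.
Y_N = C_N/C_{M0} = 0.05778/5.25 = 0.0110.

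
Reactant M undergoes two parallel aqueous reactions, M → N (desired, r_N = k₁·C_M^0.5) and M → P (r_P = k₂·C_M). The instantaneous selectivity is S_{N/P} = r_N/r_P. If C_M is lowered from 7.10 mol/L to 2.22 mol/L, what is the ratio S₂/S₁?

1.79

S_{N/P} = (k₁/k₂)·C_M^-0.5, so S₂/S₁ = (C_{M,2}/C_{M,1})^-0.5.
= (2.22/7.10)^(-0.5) = (0.3127)^(-0.5) = 1.79.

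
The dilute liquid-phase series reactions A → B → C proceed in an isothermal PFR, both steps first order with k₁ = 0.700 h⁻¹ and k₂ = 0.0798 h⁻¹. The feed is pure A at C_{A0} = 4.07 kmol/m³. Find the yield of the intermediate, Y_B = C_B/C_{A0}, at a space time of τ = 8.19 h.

The intermediate concentration in a first-order A→B→C sequence is C_B = k₁C_{A0}(e^(−k₁τ) − e^(−k₂τ))/(k₂−k₁).
e^(−k₁τ) = e^(−0.700×8.19) = e^(−5.733) = 0.003237; e^(−k₂τ) = e^(−0.6536) = 0.5202.
C_B = 0.700×4.07/(0.0798−0.700) × (0.003237−0.5202) = (-4.594)×(-0.5170) = 2.375 kmol/m³.
Y_B = C_B/C_{A0} = 2.375/4.07 = 0.583.

0.583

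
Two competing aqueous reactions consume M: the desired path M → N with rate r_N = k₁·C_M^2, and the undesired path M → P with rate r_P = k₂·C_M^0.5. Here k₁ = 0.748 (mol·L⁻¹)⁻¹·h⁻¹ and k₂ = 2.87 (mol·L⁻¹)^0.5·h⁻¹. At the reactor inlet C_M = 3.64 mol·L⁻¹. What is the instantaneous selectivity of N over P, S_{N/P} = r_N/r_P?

1.81

S_{N/P} = r_N/r_P = (k₁·C_M^2)/(k₂·C_M^0.5) = (k₁/k₂)·C_M^1.5.
= (0.748×3.640^2) / (2.87×3.640^0.5) = 9.911/5.476 = 1.81.
Since the desired path is higher order in M, keeping C_M high (PFR or concentrated feed) favours N.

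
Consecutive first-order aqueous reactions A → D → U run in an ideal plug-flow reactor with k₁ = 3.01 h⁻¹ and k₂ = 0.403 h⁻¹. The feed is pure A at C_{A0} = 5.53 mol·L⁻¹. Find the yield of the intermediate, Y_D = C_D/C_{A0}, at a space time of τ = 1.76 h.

The intermediate concentration in a first-order A→B→C sequence is C_D = k₁C_{A0}(e^(−k₁τ) − e^(−k₂τ))/(k₂−k₁).
e^(−k₁τ) = e^(−3.01×1.76) = e^(−5.298) = 0.005004; e^(−k₂τ) = e^(−0.7093) = 0.4920.
C_D = 3.01×5.53/(0.403−3.01) × (0.005004−0.4920) = (-6.385)×(-0.4870) = 3.109 mol·L⁻¹.
Y_D = C_D/C_{A0} = 3.109/5.53 = 0.562.

0.562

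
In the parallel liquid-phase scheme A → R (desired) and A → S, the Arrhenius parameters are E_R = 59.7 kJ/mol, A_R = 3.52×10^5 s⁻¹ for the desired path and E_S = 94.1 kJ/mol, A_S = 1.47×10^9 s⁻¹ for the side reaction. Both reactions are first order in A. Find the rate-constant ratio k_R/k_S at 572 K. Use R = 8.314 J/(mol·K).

0.332

Since both paths have the same order in A, the concentration cancels and S_{R/S} = k_R/k_S = (A_R/A_S)·exp[(E_S−E_R)/(RT)].
(E_S−E_R)/(RT) = (94.1−59.7)×10³/(8.314×572) = 34400/4756 = 7.234.
k_R/k_S = (3.52×10^5/1.47×10^9)·exp(7.234) = 2.395×10^-4 × 1385 = 0.332.
Since E_R < E_S, lowering the temperature improves selectivity toward R.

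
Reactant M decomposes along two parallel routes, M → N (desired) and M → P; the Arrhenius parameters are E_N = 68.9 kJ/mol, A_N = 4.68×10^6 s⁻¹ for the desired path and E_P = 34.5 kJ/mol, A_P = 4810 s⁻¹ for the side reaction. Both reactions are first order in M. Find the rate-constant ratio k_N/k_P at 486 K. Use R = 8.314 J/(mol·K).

0.195

k_N/k_P = (A_N/A_P)·exp[−(E_N−E_P)/(RT)] = (A_N/A_P)·exp[(E_P−E_N)/(RT)].
(E_P−E_N)/(RT) = (34.5−68.9)×10³/(8.314×486) = -34400/4041 = -8.514.
k_N/k_P = (4.68×10^6/4810)·exp(-8.514) = 973.0 × 2.007×10^-4 = 0.195.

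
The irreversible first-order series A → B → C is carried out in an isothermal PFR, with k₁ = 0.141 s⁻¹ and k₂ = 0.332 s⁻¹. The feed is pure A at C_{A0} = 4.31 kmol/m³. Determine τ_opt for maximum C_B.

4.48 s

The intermediate peaks when r₁ = r₂, i.e. k₁e^(−k₁τ) = k₂e^(−k₂τ), giving τ_opt = ln(k₂/k₁)/(k₂−k₁).
= ln(0.332/0.141)/(0.332−0.141) = ln(2.355)/0.1910 = 0.8564/0.1910 = 4.48 s.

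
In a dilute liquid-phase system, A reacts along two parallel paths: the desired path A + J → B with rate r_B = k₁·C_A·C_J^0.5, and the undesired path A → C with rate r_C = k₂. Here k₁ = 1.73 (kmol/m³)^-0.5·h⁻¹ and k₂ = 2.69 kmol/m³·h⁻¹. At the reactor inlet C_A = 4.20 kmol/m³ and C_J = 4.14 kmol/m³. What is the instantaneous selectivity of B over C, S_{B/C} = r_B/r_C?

5.50

S_{B/C} = r_B/r_C = (k₁·C_A·C_J^0.5)/(k₂) = (k₁/k₂)·C_A·C_J^0.5.
= (1.73×4.200×4.140^0.5) / (2.69) = 14.78/2.690 = 5.50.
Since the desired path is higher order in A, keeping C_A high (PFR or concentrated feed) favours B.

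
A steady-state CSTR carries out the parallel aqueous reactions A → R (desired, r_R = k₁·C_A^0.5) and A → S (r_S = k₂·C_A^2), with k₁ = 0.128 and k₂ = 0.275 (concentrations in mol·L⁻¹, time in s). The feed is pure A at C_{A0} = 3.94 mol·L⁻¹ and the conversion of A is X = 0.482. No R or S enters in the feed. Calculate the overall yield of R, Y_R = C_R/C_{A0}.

Exit C_A = C_{A0}(1−X) = 3.94×0.518 = 2.041 mol·L⁻¹.
A CSTR operates uniformly at the exit composition, giving r_R = 0.1829 and r_S = 1.145 (each k·C_A^n at C_A = 2.041).
Fraction of consumed A going to R: r_R/(r_R+r_S) = 0.1377.
C_R = 0.1377·C_{A0}·X = 0.1377×3.94×0.482 = 0.261 mol·L⁻¹; Y_R = C_R/C_{A0} = 0.0664.

0.0664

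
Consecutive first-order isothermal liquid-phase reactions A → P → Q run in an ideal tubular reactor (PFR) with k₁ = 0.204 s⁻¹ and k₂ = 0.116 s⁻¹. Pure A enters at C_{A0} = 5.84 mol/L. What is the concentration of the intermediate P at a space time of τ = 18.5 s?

1.27 mol/L

For first-order series with pure A initially, C_P(τ) = k₁C_{A0}/(k₂−k₁)·(e^(−k₁τ) − e^(−k₂τ)).
e^(−k₁τ) = e^(−0.204×18.5) = e^(−3.774) = 0.02296; e^(−k₂τ) = e^(−2.146) = 0.1170.
C_P = 0.204×5.84/(0.116−0.204) × (0.02296−0.1170) = (-13.54)×(-0.09399) = 1.272 mol/L.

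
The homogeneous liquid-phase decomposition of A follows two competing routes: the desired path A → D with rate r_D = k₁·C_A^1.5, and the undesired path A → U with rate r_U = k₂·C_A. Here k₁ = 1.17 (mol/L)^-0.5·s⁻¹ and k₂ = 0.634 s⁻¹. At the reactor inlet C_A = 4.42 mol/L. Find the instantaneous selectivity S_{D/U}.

3.88

S_{D/U} = r_D/r_U = (k₁·C_A^1.5)/(k₂·C_A) = (k₁/k₂)·C_A^0.5.
= (1.17×4.420^1.5) / (0.634×4.420) = 10.87/2.802 = 3.88.
Since the desired path is higher order in A, keeping C_A high (PFR or concentrated feed) favours D.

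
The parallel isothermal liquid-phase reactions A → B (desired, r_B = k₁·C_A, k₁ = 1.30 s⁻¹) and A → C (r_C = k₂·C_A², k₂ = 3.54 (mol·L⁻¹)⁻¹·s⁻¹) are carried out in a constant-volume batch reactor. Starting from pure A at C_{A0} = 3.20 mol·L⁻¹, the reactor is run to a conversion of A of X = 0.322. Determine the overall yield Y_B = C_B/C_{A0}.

C_A = C_{A0}(1−X) = 2.170 mol·L⁻¹.
Along a PFR/batch, dC_B/dC_A = −r_B/(r_B+r_C) = −k₁/(k₁+k₂·C_A).
Integrating from C_{A0} to C_A: C_B = (1.30/3.54)·ln[(1.30+3.54·3.20)/(1.30+3.54·2.17)] = 0.3672·ln(12.63/8.980) = 0.1252 mol·L⁻¹.
Y_B = C_B/C_{A0} = 0.1252/3.20 = 0.0391.

0.0391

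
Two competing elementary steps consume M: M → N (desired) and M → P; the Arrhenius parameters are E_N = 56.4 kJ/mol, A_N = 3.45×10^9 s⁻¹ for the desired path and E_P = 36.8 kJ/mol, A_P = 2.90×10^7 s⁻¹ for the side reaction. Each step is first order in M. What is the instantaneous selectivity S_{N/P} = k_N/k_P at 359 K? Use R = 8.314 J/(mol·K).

0.167

k_N/k_P = (A_N/A_P)·exp[−(E_N−E_P)/(RT)] = (A_N/A_P)·exp[(E_P−E_N)/(RT)].
(E_P−E_N)/(RT) = (36.8−56.4)×10³/(8.314×359) = -19600/2985 = -6.567.
k_N/k_P = (3.45×10^9/2.90×10^7)·exp(-6.567) = 119.0 × 0.001406 = 0.167.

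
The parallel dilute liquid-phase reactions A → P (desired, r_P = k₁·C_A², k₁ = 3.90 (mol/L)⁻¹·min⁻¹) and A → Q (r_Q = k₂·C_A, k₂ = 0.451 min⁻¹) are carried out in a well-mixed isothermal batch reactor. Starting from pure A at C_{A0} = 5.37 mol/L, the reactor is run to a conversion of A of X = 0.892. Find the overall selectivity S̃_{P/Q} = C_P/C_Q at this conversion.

19.1

C_A = C_{A0}(1−X) = 0.5800 mol/L.
Along a PFR/batch, dC_Q/dC_A = −r_Q/(r_P+r_Q) = −k₂/(k₂+k₁·C_A).
Integrating from C_{A0} to C_A: C_Q = (0.451/3.90)·ln[(0.451+3.90·5.37)/(0.451+3.90·0.580)] = 0.1156·ln(21.39/2.713) = 0.2388 mol/L.
Then C_P = (C_{A0}−C_A) − C_Q = 4.790 − 0.2388 = 4.551 mol/L.
S̃_{P/Q} = C_P/C_Q = 4.551/0.2388 = 19.1.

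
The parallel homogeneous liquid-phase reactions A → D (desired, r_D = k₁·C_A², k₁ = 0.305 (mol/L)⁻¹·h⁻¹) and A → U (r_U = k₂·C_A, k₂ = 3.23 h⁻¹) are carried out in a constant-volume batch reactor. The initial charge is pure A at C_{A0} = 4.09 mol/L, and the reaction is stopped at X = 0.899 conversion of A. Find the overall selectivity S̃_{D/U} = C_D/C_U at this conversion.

C_A = C_{A0}(1−X) = 0.4131 mol/L.
Along a PFR/batch, dC_U/dC_A = −r_U/(r_D+r_U) = −k₂/(k₂+k₁·C_A).
Integrating from C_{A0} to C_A: C_U = (3.23/0.305)·ln[(3.23+0.305·4.09)/(3.23+0.305·0.413)] = 10.59·ln(4.477/3.356) = 3.053 mol/L.
Then C_D = (C_{A0}−C_A) − C_U = 3.677 − 3.053 = 0.6237 mol/L.
S̃_{D/U} = C_D/C_U = 0.6237/3.053 = 0.204.

0.204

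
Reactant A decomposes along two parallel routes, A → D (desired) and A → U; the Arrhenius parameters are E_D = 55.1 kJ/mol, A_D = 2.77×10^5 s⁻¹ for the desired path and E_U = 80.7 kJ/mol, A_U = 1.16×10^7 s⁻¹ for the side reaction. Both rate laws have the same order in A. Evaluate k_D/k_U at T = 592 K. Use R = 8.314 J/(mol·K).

4.33

k_D/k_U = (A_D/A_U)·exp[−(E_D−E_U)/(RT)] = (A_D/A_U)·exp[(E_U−E_D)/(RT)].
(E_U−E_D)/(RT) = (80.7−55.1)×10³/(8.314×592) = 25600/4922 = 5.201.
k_D/k_U = (2.77×10^5/1.16×10^7)·exp(5.201) = 0.02388 × 181.5 = 4.33.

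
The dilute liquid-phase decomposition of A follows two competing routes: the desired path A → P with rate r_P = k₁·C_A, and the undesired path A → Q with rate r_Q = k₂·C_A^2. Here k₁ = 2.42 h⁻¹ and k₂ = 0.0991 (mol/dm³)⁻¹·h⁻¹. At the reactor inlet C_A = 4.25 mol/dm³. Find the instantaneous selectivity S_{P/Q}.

S_{P/Q} = r_P/r_Q = (k₁·C_A)/(k₂·C_A^2) = (k₁/k₂)·C_A⁻¹.
= (2.42×4.250) / (0.0991×4.250^2) = 10.29/1.790 = 5.75.

5.75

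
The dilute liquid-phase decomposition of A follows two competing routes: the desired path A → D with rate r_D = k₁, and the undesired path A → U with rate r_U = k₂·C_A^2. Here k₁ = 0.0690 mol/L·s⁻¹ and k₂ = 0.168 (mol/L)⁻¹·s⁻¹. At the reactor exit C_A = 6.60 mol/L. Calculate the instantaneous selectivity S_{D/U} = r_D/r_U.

S_{D/U} = r_D/r_U = (k₁)/(k₂·C_A^2) = (k₁/k₂)·C_A^-2.
= (0.0690) / (0.168×6.600^2) = 0.06900/7.318 = 0.00943.

0.00943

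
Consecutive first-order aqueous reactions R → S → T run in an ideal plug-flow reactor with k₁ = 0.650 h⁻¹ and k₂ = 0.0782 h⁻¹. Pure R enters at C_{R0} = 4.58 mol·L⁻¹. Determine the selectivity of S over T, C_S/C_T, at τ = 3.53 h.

The intermediate concentration in a first-order A→B→C sequence is C_S = k₁C_{R0}(e^(−k₁τ) − e^(−k₂τ))/(k₂−k₁).
e^(−k₁τ) = e^(−0.650×3.53) = e^(−2.294) = 0.1008; e^(−k₂τ) = e^(−0.2760) = 0.7588.
C_S = 0.650×4.58/(0.0782−0.650) × (0.1008−0.7588) = (-5.206)×(-0.6580) = 3.426 mol·L⁻¹.
C_R = C_{R0}e^(−k₁τ) = 0.4617 mol·L⁻¹, so C_T = C_{R0}−C_R−C_S = 0.6927 mol·L⁻¹; C_S/C_T = 4.95.

4.95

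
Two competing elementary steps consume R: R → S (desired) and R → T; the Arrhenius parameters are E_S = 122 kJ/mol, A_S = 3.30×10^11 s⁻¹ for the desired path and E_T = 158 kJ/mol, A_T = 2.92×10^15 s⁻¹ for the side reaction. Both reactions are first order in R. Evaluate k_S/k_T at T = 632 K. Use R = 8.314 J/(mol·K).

k_S/k_T = (A_S/A_T)·exp[−(E_S−E_T)/(RT)] = (A_S/A_T)·exp[(E_T−E_S)/(RT)].
(E_T−E_S)/(RT) = (158−122)×10³/(8.314×632) = 36000/5254 = 6.851.
k_S/k_T = (3.30×10^11/2.92×10^15)·exp(6.851) = 1.130×10^-4 × 945.1 = 0.107.

0.107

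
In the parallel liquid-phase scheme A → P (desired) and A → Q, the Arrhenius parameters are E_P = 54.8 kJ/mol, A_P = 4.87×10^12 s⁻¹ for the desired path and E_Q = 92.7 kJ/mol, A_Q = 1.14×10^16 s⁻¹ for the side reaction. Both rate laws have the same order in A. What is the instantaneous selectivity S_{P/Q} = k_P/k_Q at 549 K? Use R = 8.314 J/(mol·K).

Since both paths have the same order in A, the concentration cancels and S_{P/Q} = k_P/k_Q = (A_P/A_Q)·exp[(E_Q−E_P)/(RT)].
(E_Q−E_P)/(RT) = (92.7−54.8)×10³/(8.314×549) = 37900/4564 = 8.303.
k_P/k_Q = (4.87×10^12/1.14×10^16)·exp(8.303) = 4.272×10^-4 × 4038 = 1.72.

1.72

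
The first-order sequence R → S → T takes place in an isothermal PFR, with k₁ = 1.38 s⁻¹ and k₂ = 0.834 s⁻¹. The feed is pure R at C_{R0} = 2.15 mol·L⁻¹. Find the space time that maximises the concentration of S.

0.922 s

Setting dC_S/dτ = 0 gives τ_opt = ln(k₂/k₁)/(k₂−k₁).
= ln(0.834/1.38)/(0.834−1.38) = ln(0.6043)/-0.5460 = -0.5036/-0.5460 = 0.922 s.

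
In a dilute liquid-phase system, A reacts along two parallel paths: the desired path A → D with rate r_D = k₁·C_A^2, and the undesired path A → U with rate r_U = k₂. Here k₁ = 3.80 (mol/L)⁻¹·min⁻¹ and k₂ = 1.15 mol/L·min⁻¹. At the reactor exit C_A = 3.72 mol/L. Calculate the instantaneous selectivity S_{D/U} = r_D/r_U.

45.7

S_{D/U} = r_D/r_U = (k₁·C_A^2)/(k₂) = (k₁/k₂)·C_A^2.
= (3.80×3.720^2) / (1.15) = 52.59/1.150 = 45.7.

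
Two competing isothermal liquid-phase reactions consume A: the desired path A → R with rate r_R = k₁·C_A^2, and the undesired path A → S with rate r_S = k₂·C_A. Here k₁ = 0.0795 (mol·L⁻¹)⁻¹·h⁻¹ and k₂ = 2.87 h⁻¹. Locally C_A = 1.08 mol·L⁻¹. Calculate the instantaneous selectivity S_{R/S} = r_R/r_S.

S_{R/S} = r_R/r_S = (k₁·C_A^2)/(k₂·C_A) = (k₁/k₂)·C_A.
= (0.0795×1.080^2) / (2.87×1.080) = 0.09273/3.100 = 0.0299.

0.0299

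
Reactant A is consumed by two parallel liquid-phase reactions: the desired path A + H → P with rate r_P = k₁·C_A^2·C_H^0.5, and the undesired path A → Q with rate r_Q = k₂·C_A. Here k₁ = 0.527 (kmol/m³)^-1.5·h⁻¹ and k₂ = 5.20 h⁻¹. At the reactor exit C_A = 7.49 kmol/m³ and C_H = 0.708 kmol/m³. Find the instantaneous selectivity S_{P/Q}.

S_{P/Q} = r_P/r_Q = (k₁·C_A^2·C_H^0.5)/(k₂·C_A) = (k₁/k₂)·C_A·C_H^0.5.
= (0.527×7.490^2×0.7080^0.5) / (5.20×7.490) = 24.88/38.95 = 0.639.

0.639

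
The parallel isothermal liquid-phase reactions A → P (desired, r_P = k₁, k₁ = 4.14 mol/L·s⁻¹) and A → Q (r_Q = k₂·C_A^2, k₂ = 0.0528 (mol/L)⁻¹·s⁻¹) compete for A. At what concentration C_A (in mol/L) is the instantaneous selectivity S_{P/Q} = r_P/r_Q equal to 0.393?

S_{P/Q} = (k₁/k₂)·C_A^-2 ⇒ C_A = (S·k₂/k₁)^(-0.5).
= (0.393×0.0528/4.14)^(-0.5) = (0.005012)^(-0.5) = 14.1 mol/L.

14.1 mol/L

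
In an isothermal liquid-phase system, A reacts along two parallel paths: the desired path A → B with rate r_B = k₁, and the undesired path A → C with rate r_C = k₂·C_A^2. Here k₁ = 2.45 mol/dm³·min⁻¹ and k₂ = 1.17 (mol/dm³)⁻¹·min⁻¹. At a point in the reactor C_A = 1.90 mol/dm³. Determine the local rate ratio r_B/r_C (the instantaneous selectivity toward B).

S_{B/C} = r_B/r_C = (k₁)/(k₂·C_A^2) = (k₁/k₂)·C_A^-2.
= (2.45) / (1.17×1.900^2) = 2.450/4.224 = 0.580.

0.580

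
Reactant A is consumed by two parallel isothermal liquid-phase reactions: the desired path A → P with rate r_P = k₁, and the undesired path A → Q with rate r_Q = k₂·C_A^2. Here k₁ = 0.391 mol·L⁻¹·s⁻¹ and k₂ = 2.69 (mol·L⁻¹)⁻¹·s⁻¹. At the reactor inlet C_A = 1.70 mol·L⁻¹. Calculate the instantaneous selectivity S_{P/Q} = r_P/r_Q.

0.0503

S_{P/Q} = r_P/r_Q = (k₁)/(k₂·C_A^2) = (k₁/k₂)·C_A^-2.
= (0.391) / (2.69×1.700^2) = 0.3910/7.774 = 0.0503.
The undesired path is higher order in A, so low C_A (CSTR or dilute feed) favours P.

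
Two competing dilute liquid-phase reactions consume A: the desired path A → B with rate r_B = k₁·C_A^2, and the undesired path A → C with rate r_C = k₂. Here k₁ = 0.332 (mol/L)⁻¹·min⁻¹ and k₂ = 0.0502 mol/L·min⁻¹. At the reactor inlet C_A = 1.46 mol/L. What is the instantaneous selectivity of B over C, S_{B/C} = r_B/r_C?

S_{B/C} = r_B/r_C = (k₁·C_A^2)/(k₂) = (k₁/k₂)·C_A^2.
= (0.332×1.460^2) / (0.0502) = 0.7077/0.05020 = 14.1.
Since the desired path is higher order in A, keeping C_A high (PFR or concentrated feed) favours B.

14.1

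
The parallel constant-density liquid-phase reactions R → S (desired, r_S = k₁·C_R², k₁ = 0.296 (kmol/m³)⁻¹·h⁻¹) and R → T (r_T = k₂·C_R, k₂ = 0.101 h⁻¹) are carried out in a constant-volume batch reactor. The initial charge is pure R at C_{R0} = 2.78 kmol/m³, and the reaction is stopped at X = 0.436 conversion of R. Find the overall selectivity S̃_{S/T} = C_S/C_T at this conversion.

6.23

C_R = C_{R0}(1−X) = 1.568 kmol/m³.
Along a PFR/batch, dC_T/dC_R = −r_T/(r_S+r_T) = −k₂/(k₂+k₁·C_R).
Integrating from C_{R0} to C_R: C_T = (0.101/0.296)·ln[(0.101+0.296·2.78)/(0.101+0.296·1.57)] = 0.3412·ln(0.9239/0.5651) = 0.1677 kmol/m³.
Then C_S = (C_{R0}−C_R) − C_T = 1.212 − 0.1677 = 1.044 kmol/m³.
S̃_{S/T} = C_S/C_T = 1.044/0.1677 = 6.23.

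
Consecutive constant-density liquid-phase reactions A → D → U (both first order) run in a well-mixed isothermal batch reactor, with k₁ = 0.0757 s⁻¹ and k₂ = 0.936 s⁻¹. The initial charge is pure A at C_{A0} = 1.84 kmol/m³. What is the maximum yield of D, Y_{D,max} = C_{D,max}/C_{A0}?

At the optimum, C_{D,max}/C_{A0} = (k₁/k₂)^[k₂/(k₂−k₁)].
= (0.0757/0.936)^(0.936/(0.936−0.0757)) = (0.08088)^(1.088) = 0.06482.

0.0648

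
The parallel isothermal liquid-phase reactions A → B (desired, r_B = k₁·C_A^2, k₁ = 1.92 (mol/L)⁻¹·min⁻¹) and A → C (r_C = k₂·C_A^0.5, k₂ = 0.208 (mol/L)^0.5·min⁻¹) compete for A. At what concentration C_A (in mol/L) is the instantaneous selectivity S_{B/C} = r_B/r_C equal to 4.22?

0.593 mol/L

S_{B/C} = (k₁/k₂)·C_A^1.5 ⇒ C_A = (S·k₂/k₁)^(1/1.5).
= (4.22×0.208/1.92)^(0.6667) = (0.4572)^(0.6667) = 0.593 mol/L.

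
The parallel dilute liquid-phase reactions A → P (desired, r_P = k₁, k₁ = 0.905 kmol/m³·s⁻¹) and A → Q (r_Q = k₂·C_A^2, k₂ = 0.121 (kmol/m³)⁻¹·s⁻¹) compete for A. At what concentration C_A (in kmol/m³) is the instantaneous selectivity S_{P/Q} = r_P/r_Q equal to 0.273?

5.23 kmol/m³

S_{P/Q} = (k₁/k₂)·C_A^-2 ⇒ C_A = (S·k₂/k₁)^(-0.5).
= (0.273×0.121/0.905)^(-0.5) = (0.03650)^(-0.5) = 5.23 kmol/m³.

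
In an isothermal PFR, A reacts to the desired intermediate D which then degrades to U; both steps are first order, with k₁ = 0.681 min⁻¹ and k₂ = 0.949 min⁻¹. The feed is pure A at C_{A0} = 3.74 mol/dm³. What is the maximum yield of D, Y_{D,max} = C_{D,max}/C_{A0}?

0.309

Evaluating C_D at τ_opt = ln(k₂/k₁)/(k₂−k₁) gives C_{D,max}/C_{A0} = (k₁/k₂)^[k₂/(k₂−k₁)].
= (0.681/0.949)^(0.949/(0.949−0.681)) = (0.7176)^(3.541) = 0.3088.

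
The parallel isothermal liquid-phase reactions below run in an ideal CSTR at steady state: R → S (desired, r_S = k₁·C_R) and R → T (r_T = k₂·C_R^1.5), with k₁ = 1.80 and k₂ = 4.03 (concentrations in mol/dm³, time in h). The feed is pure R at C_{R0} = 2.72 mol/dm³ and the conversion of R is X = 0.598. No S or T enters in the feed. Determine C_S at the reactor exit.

0.487 mol/dm³

Exit C_R = C_{R0}(1−X) = 2.72×0.402 = 1.093 mol/dm³.
Rates in a CSTR are evaluated at the outlet concentration: r_S = 1.80×1.093 = 1.968, r_T = 4.03×1.093^1.5 = 4.608.
Fraction of consumed R going to S: r_S/(r_S+r_T) = 0.2993.
C_S = 0.2993·C_{R0}·X = 0.2993×2.72×0.598 = 0.487 mol/dm³.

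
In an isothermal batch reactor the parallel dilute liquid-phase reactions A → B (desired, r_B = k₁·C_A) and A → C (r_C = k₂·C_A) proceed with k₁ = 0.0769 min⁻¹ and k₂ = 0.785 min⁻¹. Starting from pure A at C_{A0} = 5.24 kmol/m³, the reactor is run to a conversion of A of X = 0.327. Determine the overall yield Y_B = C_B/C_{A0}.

0.0292

C_A = C_{A0}(1−X) = 3.527 kmol/m³.
Both paths are first order in A, so the instantaneous fraction to B is constant: dC_B/d(−C_A) = k₁/(k₁+k₂) = 0.08922.
C_B = 0.08922·(C_{A0}−C_A) = 0.08922×1.713 = 0.153 kmol/m³.
Y_B = C_B/C_{A0} = 0.1529/5.24 = 0.0292.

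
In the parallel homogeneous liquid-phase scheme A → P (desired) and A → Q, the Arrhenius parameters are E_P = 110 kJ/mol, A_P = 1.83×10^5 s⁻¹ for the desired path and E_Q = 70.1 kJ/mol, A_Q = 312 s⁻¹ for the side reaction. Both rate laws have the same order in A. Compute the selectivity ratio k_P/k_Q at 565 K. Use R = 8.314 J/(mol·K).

With equal orders, S_{P/Q} = k_P/k_Q = (A_P/A_Q)·exp[(E_Q−E_P)/(RT)].
(E_Q−E_P)/(RT) = (70.1−110)×10³/(8.314×565) = -39900/4697 = -8.494.
k_P/k_Q = (1.83×10^5/312)·exp(-8.494) = 586.5 × 2.047×10^-4 = 0.120.
Since E_P > E_Q, raising the temperature improves selectivity toward P.

0.120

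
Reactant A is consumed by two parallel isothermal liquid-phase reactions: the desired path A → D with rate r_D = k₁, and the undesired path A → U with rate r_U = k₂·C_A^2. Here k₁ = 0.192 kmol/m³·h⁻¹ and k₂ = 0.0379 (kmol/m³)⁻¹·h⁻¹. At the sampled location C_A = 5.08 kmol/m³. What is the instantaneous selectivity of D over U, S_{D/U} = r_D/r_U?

0.196

S_{D/U} = r_D/r_U = (k₁)/(k₂·C_A^2) = (k₁/k₂)·C_A^-2.
= (0.192) / (0.0379×5.080^2) = 0.1920/0.9781 = 0.196.
The undesired path is higher order in A, so low C_A (CSTR or dilute feed) favours D.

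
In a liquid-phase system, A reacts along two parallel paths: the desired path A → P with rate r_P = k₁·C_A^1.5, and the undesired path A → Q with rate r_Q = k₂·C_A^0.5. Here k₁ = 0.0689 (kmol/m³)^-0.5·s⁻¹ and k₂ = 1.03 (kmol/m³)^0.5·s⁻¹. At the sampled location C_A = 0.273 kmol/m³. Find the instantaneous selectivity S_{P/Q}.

0.0183

S_{P/Q} = r_P/r_Q = (k₁·C_A^1.5)/(k₂·C_A^0.5) = (k₁/k₂)·C_A.
= (0.0689×0.2730^1.5) / (1.03×0.2730^0.5) = 0.009828/0.5382 = 0.0183.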